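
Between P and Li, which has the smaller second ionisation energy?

IE_2 is the cost of taking one more electron from the +1 cation: P⁺ still has 4 valence electrons; Li⁺ is the bare [He] core.
Breaking into a closed-shell core is much more expensive than removing a leftover valence electron — Li has the largest IE_2 here.
The numbers (kJ/mol): P 1907, Li 7298.
Overall IE_2 order: P < Li.

P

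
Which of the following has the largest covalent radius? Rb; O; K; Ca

Rb

Atomic radius shrinks across a period as nuclear charge pulls the same shell inward, and grows down a group as new shells are added.
Neither a single period nor a single group — weigh both effects.
Ca > O: both effects reinforce here, so Ca is clearly the larger of the two.
K > Ca: both are in period 4; the period trend gives K the larger value.
Rb > K: Rb sits below K in group 1, so the down-group effect alone puts Rb larger.
Approximate values (pm): O 63, K 196, Ca 171, Rb 210.
The largest covalent radius among these belongs to Rb.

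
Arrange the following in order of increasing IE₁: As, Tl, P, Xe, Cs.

P is in period 3, group 15; As is in period 4, group 15; Xe is in period 5, group 18; Cs is in period 6, group 1; Tl is in period 6, group 13.
First ionization energy rises across a period (greater Z_eff holds electrons more tightly) and falls down a group (valence electrons are farther from the nucleus).
Neither a single period nor a single group — weigh both effects.
Tl > Cs: Tl lies to the right of Cs in period 6, so the across-period effect alone puts Tl higher.
As > Tl: both effects reinforce here, so As is clearly the higher of the two.
P > As: P sits above As in group 15, so the down-group effect alone puts P higher.
Xe > P: period and group pull opposite ways; the across-period shift dominates (1170 vs 1012 kJ/mol).
Tabulated first ionization energy (kJ/mol): P 1012, As 947, Xe 1170, Cs 376, Tl 589.
So from lowest to highest: Cs < Tl < As < P < Xe.

Cs, Tl, As, P, Xe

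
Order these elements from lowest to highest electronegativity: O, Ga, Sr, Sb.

O is in period 2, group 16; Ga is in period 4, group 13; Sr is in period 5, group 2; Sb is in period 5, group 15.
Electronegativity increases across a period and decreases down a group, tracking effective nuclear charge and atomic size.
Here both period and group differ, so the two effects have to be weighed against each other.
Ga > Sr: both effects reinforce here, so Ga is clearly the higher of the two.
Sb > Ga: the two effects oppose for this pair; the across-period effect wins (2.05 vs 1.81).
O > Sb: relative to Sb, both the across-period and down-group shifts push O's electronegativity up.
Tabulated electronegativity (Pauling): O 3.44, Ga 1.81, Sr 0.95, Sb 2.05.
So from lowest to highest: Sr < Ga < Sb < O.

Sr < Ga < Sb < O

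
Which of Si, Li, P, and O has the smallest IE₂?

Si

The second ionization energy removes an electron from the +1 ion. For each element: Si⁺ still has 3 valence electrons; Li⁺ is the bare [He] core; P⁺ still has 4 valence electrons; O⁺ still has 5 valence electrons.
Core electrons are held far more tightly than valence electrons, so Li tops the IE_2 order.
Valence configurations: Si⁺ [Ne]3s²3p¹, P⁺ [Ne]3s²3p², O⁺ [He]2s²2p³.
Tabulated IE_2 (kJ/mol): Si 1577, Li 7298, P 1907, O 3388.
Overall IE_2 order: Si < P < O < Li.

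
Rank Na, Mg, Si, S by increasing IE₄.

Si, S, Na, Mg

The fourth ionization energy removes an electron from the +3 ion. For each element: Na³⁺ is already 2 electrons into the core; Mg³⁺ is already 1 electron into the core; Si³⁺ still has 1 valence electron; S³⁺ still has 3 valence electrons.
Breaking into a closed-shell core is much more expensive than removing a leftover valence electron — Na and Mg have the largest IE_4 here.
Valence configurations: Si³⁺ [Ne]3s¹, S³⁺ [Ne]3s²3p¹.
The numbers (kJ/mol): Na 9543, Mg 10543, Si 4356, S 4556.
Hence IE_4: Si < S < Na < Mg.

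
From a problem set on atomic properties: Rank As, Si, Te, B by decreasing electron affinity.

Te > Si > As > B

B is in period 2, group 13; Si is in period 3, group 14; As is in period 4, group 15; Te is in period 5, group 16.
Electron affinity generally becomes more exothermic across a period toward the halogens and less exothermic down a group.
These sit on a diagonal, where the across-period and down-group effects partly cancel.
As > B: the two effects oppose for this pair; the across-period effect wins (78 vs 27 kJ/mol).
Si > As: period and group pull opposite ways; the down-group shift dominates (134 vs 78 kJ/mol).
Te > Si: period and group pull opposite ways; the across-period shift dominates (190 vs 134 kJ/mol).
For reference (kJ/mol): B 27, Si 134, As 78, Te 190.
So from highest to lowest: Te > Si > As > B.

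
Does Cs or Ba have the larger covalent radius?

Cs

Cs is in period 6, group 1; Ba is in period 6, group 2.
Radius decreases left→right (rising Z_eff, same n) and increases top→bottom (higher n).
All lie in period 6, so atomic radius increases right to left.
So Cs has the larger covalent radius (Cs > Ba).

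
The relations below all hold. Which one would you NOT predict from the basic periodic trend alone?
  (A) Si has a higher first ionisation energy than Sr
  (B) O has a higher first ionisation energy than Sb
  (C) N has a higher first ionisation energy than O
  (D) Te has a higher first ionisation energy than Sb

The general trend: first ionisation energy increases across a period and decreases down a group.
(A) Si (period 3, group 14) vs Sr (period 5, group 2): the stated order agrees with the simple trend.
(B) O (period 2, group 16) vs Sb (period 5, group 15): the stated order agrees with the simple trend.
(C) N (period 2, group 15) vs O (period 2, group 16): the stated order contradicts the simple trend.
(D) Te (period 5, group 16) vs Sb (period 5, group 15): the stated order agrees with the simple trend.
The exception is (C): pairing an electron in O's 2p⁴ costs repulsion energy, so O ionizes more easily than half-filled N (2p³).

(C)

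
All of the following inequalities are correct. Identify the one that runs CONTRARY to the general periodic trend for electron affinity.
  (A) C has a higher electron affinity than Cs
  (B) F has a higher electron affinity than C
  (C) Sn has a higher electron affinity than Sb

(C)

The general trend: electron affinity increases across a period and decreases down a group.
(A) C (period 2, group 14) vs Cs (period 6, group 1): the stated order agrees with the simple trend.
(B) F (period 2, group 17) vs C (period 2, group 14): the stated order agrees with the simple trend.
(C) Sn (period 5, group 14) vs Sb (period 5, group 15): the stated order contradicts the simple trend.
The exception is (C): adding an electron to Sb's half-filled 5p³ is unfavourable, so Sn has the more exothermic EA.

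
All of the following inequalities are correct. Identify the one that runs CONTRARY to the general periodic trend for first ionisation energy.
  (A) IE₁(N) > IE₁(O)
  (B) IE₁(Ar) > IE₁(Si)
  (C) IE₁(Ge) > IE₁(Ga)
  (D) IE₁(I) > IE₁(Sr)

The general trend: first ionisation energy increases across a period and decreases down a group.
(A) N (period 2, group 15) vs O (period 2, group 16): the stated order contradicts the simple trend.
(B) Ar (period 3, group 18) vs Si (period 3, group 14): the stated order agrees with the simple trend.
(C) Ge (period 4, group 14) vs Ga (period 4, group 13): the stated order agrees with the simple trend.
(D) I (period 5, group 17) vs Sr (period 5, group 2): the stated order agrees with the simple trend.
The exception is (A): pairing an electron in O's 2p⁴ costs repulsion energy, so O ionizes more easily than half-filled N (2p³).

(A)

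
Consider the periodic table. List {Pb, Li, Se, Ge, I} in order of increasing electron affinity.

Pb, Li, Ge, Se, I

Electron affinity generally becomes more exothermic across a period toward the halogens and less exothermic down a group.
Here both period and group differ, so the two effects have to be weighed against each other.
Li > Pb: period and group pull opposite ways; the down-group shift dominates (60 vs 35 kJ/mol).
Ge > Li: the two effects oppose for this pair; the across-period effect wins (119 vs 60 kJ/mol).
Se > Ge: Se lies to the right of Ge in period 4, so the across-period effect alone puts Se higher.
I > Se: period and group pull opposite ways; the across-period shift dominates (295 vs 195 kJ/mol).
Tabulated electron affinity (kJ/mol): Li 60, Ge 119, Se 195, I 295, Pb 35.
So from lowest to highest: Pb < Li < Ge < Se < I.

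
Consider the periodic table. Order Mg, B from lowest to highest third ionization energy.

IE_3 is the cost of taking one more electron from the +2 cation: Mg²⁺ is the bare [Ne] core; B²⁺ still has 1 valence electron.
Breaking into a closed-shell core is much more expensive than removing a leftover valence electron — Mg has the largest IE_3 here.
Approximate IE_3 values (kJ/mol): Mg 7733, B 3660.
Putting it together, IE_3: B < Mg.

B, Mg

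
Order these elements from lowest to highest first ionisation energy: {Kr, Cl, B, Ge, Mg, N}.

IE₁ increases left→right with effective nuclear charge and decreases top→bottom as the valence shell moves farther out.
Here both period and group differ, so the two effects have to be weighed against each other.
Ge > Mg: period and group pull opposite ways; the across-period shift dominates (762 vs 738 kJ/mol).
B > Ge: the two effects oppose for this pair; the down-group effect wins (801 vs 762 kJ/mol).
Cl > B: period and group pull opposite ways; the across-period shift dominates (1251 vs 801 kJ/mol).
Kr > Cl: the two effects oppose for this pair; the across-period effect wins (1351 vs 1251 kJ/mol).
N > Kr: the two effects oppose for this pair; the down-group effect wins (1402 vs 1351 kJ/mol).
Tabulated first ionization energy (kJ/mol): B 801, N 1402, Mg 738, Cl 1251, Ge 762, Kr 1351.
So from lowest to highest: Mg < Ge < B < Cl < Kr < N.

Mg < Ge < B < Cl < Kr < N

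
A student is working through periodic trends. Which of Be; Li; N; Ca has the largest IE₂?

Li

After 1 electron has been removed, what remains? Be⁺ still has 1 valence electron; Li⁺ is the bare [He] core; N⁺ still has 4 valence electrons; Ca⁺ still has 1 valence electron.
Core electrons are held far more tightly than valence electrons, so Li tops the IE_2 order.
Valence configurations: Be⁺ [He]2s¹, N⁺ [He]2s²2p², Ca⁺ [Ar]4s¹.
The numbers (kJ/mol): Be 1757, Li 7298, N 2856, Ca 1145.
Overall IE_2 order: Ca < Be < N < Li.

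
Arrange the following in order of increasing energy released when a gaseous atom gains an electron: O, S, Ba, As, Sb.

Ba < As < Sb < O < S

Atoms with high Z_eff and room in the valence shell (especially the halogens) have the most exothermic electron affinities.
Neither a single period nor a single group — weigh both effects.
As > Ba: both effects reinforce here, so As is clearly the higher of the two.
Sb > As: this pair runs against the simple trend — see the exception note.
O > Sb: relative to Sb, both the across-period and down-group shifts push O's electron affinity up.
S > O: this pair runs against the simple trend — see the exception note.
Note the exception: Sb has a higher electron affinity than As, contrary to the simple trend — both are half-filled np³, but the pairing/repulsion penalty for the added electron shrinks as the p orbitals become larger and more diffuse down the group, and for Sb that outweighs the weaker nuclear attraction.
Note the exception: S has a higher electron affinity than O, contrary to the simple trend — the compact 2p subshell of O repels the added electron more than S's larger 3p does.
For reference (kJ/mol): O 141, S 200, As 78, Sb 103, Ba 14.
So from lowest to highest: Ba < As < Sb < O < S.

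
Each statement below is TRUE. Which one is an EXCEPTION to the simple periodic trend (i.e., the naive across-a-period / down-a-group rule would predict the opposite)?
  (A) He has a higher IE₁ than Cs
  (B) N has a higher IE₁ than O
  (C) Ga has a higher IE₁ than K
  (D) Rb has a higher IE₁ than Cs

The general trend: IE₁ increases across a period and decreases down a group.
(A) He (period 1, group 18) vs Cs (period 6, group 1): the stated order agrees with the simple trend.
(B) N (period 2, group 15) vs O (period 2, group 16): the stated order contradicts the simple trend.
(C) Ga (period 4, group 13) vs K (period 4, group 1): the stated order agrees with the simple trend.
(D) Rb (period 5, group 1) vs Cs (period 6, group 1): the stated order agrees with the simple trend.
The exception is (B): pairing an electron in O's 2p⁴ costs repulsion energy, so O ionizes more easily than half-filled N (2p³).

(B)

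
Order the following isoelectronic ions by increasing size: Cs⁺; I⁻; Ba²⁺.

All of these have 54 electrons, so size is governed by nuclear charge alone: the more protons, the stronger the pull on the same electron cloud, and the smaller the ion.
Nuclear charges: Ba²⁺ (Z=56), Cs⁺ (Z=55), I⁻ (Z=53).
Smallest to largest: Ba²⁺ < Cs⁺ < I⁻.

Ba²⁺ < Cs⁺ < I⁻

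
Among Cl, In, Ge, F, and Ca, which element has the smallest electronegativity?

Ca

F is in period 2, group 17; Cl is in period 3, group 17; Ca is in period 4, group 2; Ge is in period 4, group 14; In is in period 5, group 13.
Electronegativity increases across a period and decreases down a group, tracking effective nuclear charge and atomic size.
These span different periods and groups, so the two trends combine.
In > Ca: the two effects oppose for this pair; the across-period effect wins (1.78 vs 1.00).
Ge > In: relative to In, both the across-period and down-group shifts push Ge's electronegativity up.
Cl > Ge: both effects reinforce here, so Cl is clearly the higher of the two.
F > Cl: they share group 17; the group trend gives F the larger value.
Tabulated electronegativity (Pauling): F 3.98, Cl 3.16, Ca 1.00, Ge 2.01, In 1.78.
The smallest electronegativity among these belongs to Ca.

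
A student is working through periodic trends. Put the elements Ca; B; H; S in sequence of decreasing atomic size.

Ca, S, B, H

H is in period 1, group 1; B is in period 2, group 13; S is in period 3, group 16; Ca is in period 4, group 2.
Radius decreases left→right (rising Z_eff, same n) and increases top→bottom (higher n).
Here both period and group differ, so the two effects have to be weighed against each other.
B > H: period and group pull opposite ways; the down-group shift dominates (85 vs 32 pm).
S > B: period and group pull opposite ways; the down-group shift dominates (103 vs 85 pm).
Ca > S: both effects reinforce here, so Ca is clearly the larger of the two.
Approximate values (pm): H 32, B 85, S 103, Ca 171.
So from largest to smallest: Ca > S > B > H.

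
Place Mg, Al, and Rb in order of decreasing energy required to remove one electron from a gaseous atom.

Mg, Al, Rb

Mg is in period 3, group 2; Al is in period 3, group 13; Rb is in period 5, group 1.
Across a period the outer electron is held more tightly (higher IE₁); down a group it sits in a higher shell, more shielded, and comes off more easily.
These span different periods and groups, so the two trends combine.
Al > Rb: both effects reinforce here, so Al is clearly the higher of the two.
Mg > Al: this pair runs against the simple trend — see the exception note.
Note the exception: Mg has a higher first ionization energy than Al, contrary to the simple trend — Al's single 3p electron is easier to remove than one from Mg's filled 3s².
Tabulated first ionization energy (kJ/mol): Mg 738, Al 578, Rb 403.
So from highest to lowest: Mg > Al > Rb.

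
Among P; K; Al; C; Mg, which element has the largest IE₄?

Al

After 3 electrons have been removed, what remains? P³⁺ still has 2 valence electrons; K³⁺ is already 2 electrons into the core; Al³⁺ is the bare [Ne] core; C³⁺ still has 1 valence electron; Mg³⁺ is already 1 electron into the core.
Usually core removal costs more than valence removal, but here the competition is close: a tightly held n=2 valence electron can cost more to remove than an n=3 core electron, so the actual values have to decide it.
Valence configurations: P³⁺ [Ne]3s², C³⁺ [He]2s¹.
Approximate IE_4 values (kJ/mol): P 4964, K 5877, Al 11577, C 6223, Mg 10543.
Hence IE_4: P < K < C < Mg < Al.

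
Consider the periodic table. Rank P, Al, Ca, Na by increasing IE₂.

The second ionization energy removes an electron from the +1 ion. For each element: P⁺ still has 4 valence electrons; Al⁺ still has 2 valence electrons; Ca⁺ still has 1 valence electron; Na⁺ is the bare [Ne] core.
Core electrons are held far more tightly than valence electrons, so Na tops the IE_2 order.
Valence configurations: P⁺ [Ne]3s²3p², Al⁺ [Ne]3s², Ca⁺ [Ar]4s¹.
Approximate IE_2 values (kJ/mol): P 1907, Al 1817, Ca 1145, Na 4562.
Hence IE_2: Ca < Al < P < Na.

Ca, Al, P, Na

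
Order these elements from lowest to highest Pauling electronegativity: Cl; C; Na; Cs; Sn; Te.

Electronegativity increases across a period and decreases down a group, tracking effective nuclear charge and atomic size.
Here both period and group differ, so the two effects have to be weighed against each other.
Na > Cs: they share group 1; the group trend gives Na the larger value.
Sn > Na: the two effects oppose for this pair; the across-period effect wins (1.96 vs 0.93).
Te > Sn: Te lies to the right of Sn in period 5, so the across-period effect alone puts Te higher.
C > Te: period and group pull opposite ways; the down-group shift dominates (2.55 vs 2.10).
Cl > C: the two effects oppose for this pair; the across-period effect wins (3.16 vs 2.55).
For reference (Pauling): C 2.55, Na 0.93, Cl 3.16, Sn 1.96, Te 2.10, Cs 0.79.
So from lowest to highest: Cs < Na < Sn < Te < C < Cl.

Cs < Na < Sn < Te < C < Cl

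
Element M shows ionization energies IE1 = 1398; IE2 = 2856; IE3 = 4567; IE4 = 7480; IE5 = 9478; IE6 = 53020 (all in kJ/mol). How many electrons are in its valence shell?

5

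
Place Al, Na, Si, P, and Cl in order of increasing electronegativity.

Na is in period 3, group 1; Al is in period 3, group 13; Si is in period 3, group 14; P is in period 3, group 15; Cl is in period 3, group 17.
EN rises left→right (higher Z_eff, smaller atoms) and falls top→bottom (larger, more shielded atoms).
All lie in period 3, so electronegativity increases left to right.
So from lowest to highest: Na < Al < Si < P < Cl.

Na < Al < Si < P < Cl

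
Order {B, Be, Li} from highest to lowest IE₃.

Be > Li > B

After 2 electrons have been removed, what remains? B²⁺ still has 1 valence electron; Be²⁺ is the bare [He] core; Li²⁺ is already 1 electron into the core.
Core electrons are held far more tightly than valence electrons, so Li and Be top the IE_3 order.
Approximate IE_3 values (kJ/mol): B 3660, Be 14849, Li 11815.
Hence IE_3: B < Li < Be.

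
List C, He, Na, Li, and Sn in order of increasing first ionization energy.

Removing the outermost electron gets harder across a period and easier down a group.
Neither a single period nor a single group — weigh both effects.
Li > Na: they share group 1; the group trend gives Li the larger value.
Sn > Li: period and group pull opposite ways; the across-period shift dominates (709 vs 520 kJ/mol).
C > Sn: C sits above Sn in group 14, so the down-group effect alone puts C higher.
He > C: both effects reinforce here, so He is clearly the higher of the two.
Approximate values (kJ/mol): He 2372, Li 520, C 1086, Na 496, Sn 709.
So from lowest to highest: Na < Li < Sn < C < He.

Na < Li < Sn < C < He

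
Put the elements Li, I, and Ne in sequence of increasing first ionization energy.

Li < I < Ne

Li is in period 2, group 1; Ne is in period 2, group 18; I is in period 5, group 17.
First ionization energy rises across a period (greater Z_eff holds electrons more tightly) and falls down a group (valence electrons are farther from the nucleus).
These span different periods and groups, so the two trends combine.
I > Li: period and group pull opposite ways; the across-period shift dominates (1008 vs 520 kJ/mol).
Ne > I: both effects reinforce here, so Ne is clearly the higher of the two.
Approximate values (kJ/mol): Li 520, Ne 2081, I 1008.
So from lowest to highest: Li < I < Ne.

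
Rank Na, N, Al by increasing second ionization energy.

The second ionization energy removes an electron from the +1 ion. For each element: Na⁺ is the bare [Ne] core; N⁺ still has 4 valence electrons; Al⁺ still has 2 valence electrons.
Core electrons are held far more tightly than valence electrons, so Na tops the IE_2 order.
Valence configurations: N⁺ [He]2s²2p², Al⁺ [Ne]3s².
The numbers (kJ/mol): Na 4562, N 2856, Al 1817.
Overall IE_2 order: Al < N < Na.

Al, N, Na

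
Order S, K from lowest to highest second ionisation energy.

S < K

After 1 electron has been removed, what remains? S⁺ still has 5 valence electrons; K⁺ is the bare [Ar] core.
Breaking into a closed-shell core is much more expensive than removing a leftover valence electron — K has the largest IE_2 here.
The numbers (kJ/mol): S 2252, K 3052.
Overall IE_2 order: S < K.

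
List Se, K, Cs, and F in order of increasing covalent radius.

F, Se, K, Cs

Moving right in a period, electrons are added to the same shell under a stronger nuclear pull, so atoms get smaller; moving down, a new shell is opened and atoms get larger.
Neither a single period nor a single group — weigh both effects.
Se > F: relative to F, both the across-period and down-group shifts push Se's atomic radius up.
K > Se: K lies to the left of Se in period 4, so the across-period effect alone puts K larger.
Cs > K: they share group 1; the group trend gives Cs the larger value.
Tabulated atomic radius (pm): F 64, K 196, Se 116, Cs 232.
So from smallest to largest: F < Se < K < Cs.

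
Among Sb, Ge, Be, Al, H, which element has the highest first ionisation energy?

H is in period 1, group 1; Be is in period 2, group 2; Al is in period 3, group 13; Ge is in period 4, group 14; Sb is in period 5, group 15.
Across a period the outer electron is held more tightly (higher IE₁); down a group it sits in a higher shell, more shielded, and comes off more easily.
A diagonal step moves right (one effect) and down (the opposite effect) at once.
Ge > Al: the two effects oppose for this pair; the across-period effect wins (762 vs 578 kJ/mol).
Sb > Ge: the two effects oppose for this pair; the across-period effect wins (831 vs 762 kJ/mol).
Be > Sb: the two effects oppose for this pair; the down-group effect wins (900 vs 831 kJ/mol).
H > Be: period and group pull opposite ways; the down-group shift dominates (1312 vs 900 kJ/mol).
Tabulated first ionization energy (kJ/mol): H 1312, Be 900, Al 578, Ge 762, Sb 831.
The highest first ionisation energy among these belongs to H.

H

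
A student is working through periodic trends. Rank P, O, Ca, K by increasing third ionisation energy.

After 2 electrons have been removed, what remains? P²⁺ still has 3 valence electrons; O²⁺ still has 4 valence electrons; Ca²⁺ is the bare [Ar] core; K²⁺ is already 1 electron into the core.
Usually core removal costs more than valence removal, but here the competition is close: a tightly held n=2 valence electron can cost more to remove than an n=3 core electron, so the actual values have to decide it.
Valence configurations: P²⁺ [Ne]3s²3p¹, O²⁺ [He]2s²2p².
The numbers (kJ/mol): P 2914, O 5300, Ca 4912, K 4420.
Hence IE_3: P < K < Ca < O.

P < K < Ca < O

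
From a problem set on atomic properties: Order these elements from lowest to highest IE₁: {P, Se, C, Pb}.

Pb, Se, P, C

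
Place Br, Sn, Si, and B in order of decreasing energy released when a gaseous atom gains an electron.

Br, Si, Sn, B

B is in period 2, group 13; Si is in period 3, group 14; Br is in period 4, group 17; Sn is in period 5, group 14.
EA tends to increase across a period and decrease down a group, though the pattern is less regular than for IE or radius.
Neither a single period nor a single group — weigh both effects.
Sn > B: period and group pull opposite ways; the across-period shift dominates (107 vs 27 kJ/mol).
Si > Sn: Si sits above Sn in group 14, so the down-group effect alone puts Si higher.
Br > Si: the two effects oppose for this pair; the across-period effect wins (325 vs 134 kJ/mol).
For reference (kJ/mol): B 27, Si 134, Br 325, Sn 107.
So from highest to lowest: Br > Si > Sn > B.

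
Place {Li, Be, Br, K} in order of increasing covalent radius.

Be < Br < Li < K

Li is in period 2, group 1; Be is in period 2, group 2; K is in period 4, group 1; Br is in period 4, group 17.
Radius decreases left→right (rising Z_eff, same n) and increases top→bottom (higher n).
Neither a single period nor a single group — weigh both effects.
Br > Be: the two effects oppose for this pair; the down-group effect wins (114 vs 102 pm).
Li > Br: period and group pull opposite ways; the across-period shift dominates (133 vs 114 pm).
K > Li: they share group 1; the group trend gives K the larger value.
Tabulated atomic radius (pm): Li 133, Be 102, K 196, Br 114.
So from smallest to largest: Be < Br < Li < K.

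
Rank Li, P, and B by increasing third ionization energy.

The third ionization energy removes an electron from the +2 ion. For each element: Li²⁺ is already 1 electron into the core; P²⁺ still has 3 valence electrons; B²⁺ still has 1 valence electron.
Pulling an electron out of a noble-gas core costs far more than removing a remaining valence electron, so Li sits at the high end of IE_3.
Valence configurations: P²⁺ [Ne]3s²3p¹, B²⁺ [He]2s¹.
Tabulated IE_3 (kJ/mol): Li 11815, P 2914, B 3660.
Hence IE_3: P < B < Li.

P < B < Li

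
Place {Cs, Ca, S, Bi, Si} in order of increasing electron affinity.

Si is in period 3, group 14; S is in period 3, group 16; Ca is in period 4, group 2; Cs is in period 6, group 1; Bi is in period 6, group 15.
Electron affinity generally becomes more exothermic across a period toward the halogens and less exothermic down a group.
Here both period and group differ, so the two effects have to be weighed against each other.
Cs > Ca: this pair runs against the simple trend — see the exception note.
Bi > Cs: both are in period 6; the period trend gives Bi the larger value.
Si > Bi: period and group pull opposite ways; the down-group shift dominates (134 vs 91 kJ/mol).
S > Si: both are in period 3; the period trend gives S the larger value.
Note the exception: Cs has a higher electron affinity than Ca, contrary to the simple trend — adding an electron to Ca (ns²) has to open a new, higher-energy np subshell, which is unfavourable.
Approximate values (kJ/mol): Si 134, S 200, Ca 2, Cs 46, Bi 91.
So from lowest to highest: Ca < Cs < Bi < Si < S.

Ca, Cs, Bi, Si, S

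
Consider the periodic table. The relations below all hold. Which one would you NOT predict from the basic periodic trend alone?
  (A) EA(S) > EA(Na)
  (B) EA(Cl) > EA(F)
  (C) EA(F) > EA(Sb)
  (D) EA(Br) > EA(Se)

(B)

The general trend: electron affinity increases across a period and decreases down a group.
(A) S (period 3, group 16) vs Na (period 3, group 1): the stated order agrees with the simple trend.
(B) Cl (period 3, group 17) vs F (period 2, group 17): the stated order contradicts the simple trend.
(C) F (period 2, group 17) vs Sb (period 5, group 15): the stated order agrees with the simple trend.
(D) Br (period 4, group 17) vs Se (period 4, group 16): the stated order agrees with the simple trend.
The exception is (B): F's small 2p subshell makes the incoming electron feel strong e⁻–e⁻ repulsion, so Cl actually releases more energy on gaining an electron.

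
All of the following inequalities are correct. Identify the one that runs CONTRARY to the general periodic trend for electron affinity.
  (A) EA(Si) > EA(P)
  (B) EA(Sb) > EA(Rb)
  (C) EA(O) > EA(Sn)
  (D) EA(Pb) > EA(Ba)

The general trend: electron affinity increases across a period and decreases down a group.
(A) Si (period 3, group 14) vs P (period 3, group 15): the stated order contradicts the simple trend.
(B) Sb (period 5, group 15) vs Rb (period 5, group 1): the stated order agrees with the simple trend.
(C) O (period 2, group 16) vs Sn (period 5, group 14): the stated order agrees with the simple trend.
(D) Pb (period 6, group 14) vs Ba (period 6, group 2): the stated order agrees with the simple trend.
The exception is (A): adding an electron to P's half-filled 3p³ is unfavourable, so Si (3p²) has the more exothermic EA.

(A)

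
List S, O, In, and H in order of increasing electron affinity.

H is in period 1, group 1; O is in period 2, group 16; S is in period 3, group 16; In is in period 5, group 13.
EA tends to increase across a period and decrease down a group, though the pattern is less regular than for IE or radius.
Here both period and group differ, so the two effects have to be weighed against each other.
H > In: period and group pull opposite ways; the down-group shift dominates (73 vs 29 kJ/mol).
O > H: period and group pull opposite ways; the across-period shift dominates (141 vs 73 kJ/mol).
S > O: this pair runs against the simple trend — see the exception note.
Note the exception: S has a higher electron affinity than O, contrary to the simple trend — the compact 2p subshell of O repels the added electron more than S's larger 3p does.
For reference (kJ/mol): H 73, O 141, S 200, In 29.
So from lowest to highest: In < H < O < S.

In < H < O < S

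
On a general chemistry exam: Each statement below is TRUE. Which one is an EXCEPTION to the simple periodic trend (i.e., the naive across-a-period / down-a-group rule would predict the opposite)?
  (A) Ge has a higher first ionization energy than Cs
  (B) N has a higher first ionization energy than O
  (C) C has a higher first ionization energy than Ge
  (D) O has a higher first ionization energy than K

The general trend: first ionization energy increases across a period and decreases down a group.
(A) Ge (period 4, group 14) vs Cs (period 6, group 1): the stated order agrees with the simple trend.
(B) N (period 2, group 15) vs O (period 2, group 16): the stated order contradicts the simple trend.
(C) C (period 2, group 14) vs Ge (period 4, group 14): the stated order agrees with the simple trend.
(D) O (period 2, group 16) vs K (period 4, group 1): the stated order agrees with the simple trend.
The exception is (B): pairing an electron in O's 2p⁴ costs repulsion energy, so O ionizes more easily than half-filled N (2p³).

(B)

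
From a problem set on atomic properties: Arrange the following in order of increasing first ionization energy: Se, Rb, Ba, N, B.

Rb < Ba < B < Se < N

B is in period 2, group 13; N is in period 2, group 15; Se is in period 4, group 16; Rb is in period 5, group 1; Ba is in period 6, group 2.
Removing the outermost electron gets harder across a period and easier down a group.
These span different periods and groups, so the two trends combine.
Ba > Rb: the two effects oppose for this pair; the across-period effect wins (503 vs 403 kJ/mol).
B > Ba: relative to Ba, both the across-period and down-group shifts push B's first ionization energy up.
Se > B: the two effects oppose for this pair; the across-period effect wins (941 vs 801 kJ/mol).
N > Se: the two effects oppose for this pair; the down-group effect wins (1402 vs 941 kJ/mol).
For reference (kJ/mol): B 801, N 1402, Se 941, Rb 403, Ba 503.
So from lowest to highest: Rb < Ba < B < Se < N.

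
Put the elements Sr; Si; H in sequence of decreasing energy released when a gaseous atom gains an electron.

Electron affinity generally becomes more exothermic across a period toward the halogens and less exothermic down a group.
Here both period and group differ, so the two effects have to be weighed against each other.
H > Sr: the two effects oppose for this pair; the down-group effect wins (73 vs 5 kJ/mol).
Si > H: period and group pull opposite ways; the across-period shift dominates (134 vs 73 kJ/mol).
Tabulated electron affinity (kJ/mol): H 73, Si 134, Sr 5.
So from highest to lowest: Si > H > Sr.

Si > H > Sr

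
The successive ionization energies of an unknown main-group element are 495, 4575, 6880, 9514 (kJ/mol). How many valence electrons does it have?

1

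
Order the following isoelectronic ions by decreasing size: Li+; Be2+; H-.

All of these have 2 electrons, so size is governed by nuclear charge alone: the more protons, the stronger the pull on the same electron cloud, and the smaller the ion.
Nuclear charges: Be2+ (Z=4), Li+ (Z=3), H- (Z=1).
Largest to smallest: H- > Li+ > Be2+.

H- > Li+ > Be2+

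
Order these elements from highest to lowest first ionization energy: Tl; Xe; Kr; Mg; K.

Mg is in period 3, group 2; K is in period 4, group 1; Kr is in period 4, group 18; Xe is in period 5, group 18; Tl is in period 6, group 13.
IE₁ increases left→right with effective nuclear charge and decreases top→bottom as the valence shell moves farther out.
Neither a single period nor a single group — weigh both effects.
Tl > K: the two effects oppose for this pair; the across-period effect wins (589 vs 419 kJ/mol).
Mg > Tl: the two effects oppose for this pair; the down-group effect wins (738 vs 589 kJ/mol).
Xe > Mg: period and group pull opposite ways; the across-period shift dominates (1170 vs 738 kJ/mol).
Kr > Xe: Kr sits above Xe in group 18, so the down-group effect alone puts Kr higher.
For reference (kJ/mol): Mg 738, K 419, Kr 1351, Xe 1170, Tl 589.
So from highest to lowest: Kr > Xe > Mg > Tl > K.

Kr, Xe, Mg, Tl, K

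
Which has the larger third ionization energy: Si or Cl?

After 2 electrons have been removed, what remains? Si²⁺ still has 2 valence electrons; Cl²⁺ still has 5 valence electrons.
All are still removing valence electrons, so compare the +2 ions as you would atoms: IE_3 generally rises across a period (higher Z_eff) and falls down a group (larger shell), subject to the usual subshell exceptions.
Valence configurations: Si²⁺ [Ne]3s², Cl²⁺ [Ne]3s²3p³.
The numbers (kJ/mol): Si 3232, Cl 3822.
Overall IE_3 order: Si < Cl.

Cl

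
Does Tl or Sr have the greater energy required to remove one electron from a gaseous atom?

Tl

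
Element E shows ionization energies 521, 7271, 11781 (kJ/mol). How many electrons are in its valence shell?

1

Look for the largest jump between consecutive ionization energies: IE2/IE1 ≈ 14.0, far larger than any earlier ratio.
That jump marks the point where a core electron is being removed. So the atom has 1 valence electron.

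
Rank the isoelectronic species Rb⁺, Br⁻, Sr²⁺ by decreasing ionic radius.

All of these have 36 electrons, so size is governed by nuclear charge alone: the more protons, the stronger the pull on the same electron cloud, and the smaller the ion.
Nuclear charges: Sr²⁺ (Z=38), Rb⁺ (Z=37), Br⁻ (Z=35).
Largest to smallest: Br⁻ > Rb⁺ > Sr²⁺.

Br⁻ > Rb⁺ > Sr²⁺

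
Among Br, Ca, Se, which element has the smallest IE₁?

Ca

Ca is in period 4, group 2; Se is in period 4, group 16; Br is in period 4, group 17.
First ionization energy rises across a period (greater Z_eff holds electrons more tightly) and falls down a group (valence electrons are farther from the nucleus).
All lie in period 4, so first ionization energy increases left to right.
The smallest IE₁ among these belongs to Ca.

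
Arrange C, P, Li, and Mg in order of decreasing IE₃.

The third ionization energy removes an electron from the +2 ion. For each element: C²⁺ still has 2 valence electrons; P²⁺ still has 3 valence electrons; Li²⁺ is already 1 electron into the core; Mg²⁺ is the bare [Ne] core.
Core electrons are held far more tightly than valence electrons, so Mg and Li top the IE_3 order.
Valence configurations: C²⁺ [He]2s², P²⁺ [Ne]3s²3p¹.
Tabulated IE_3 (kJ/mol): C 4620, P 2914, Li 11815, Mg 7733.
Putting it together, IE_3: P < C < Mg < Li.

Li > Mg > C > P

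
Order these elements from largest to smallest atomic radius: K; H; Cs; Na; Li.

Cs > K > Na > Li > H

Radius decreases left→right (rising Z_eff, same n) and increases top→bottom (higher n).
All are in group 1, so atomic radius increases down the group.
So from largest to smallest: Cs > K > Na > Li > H.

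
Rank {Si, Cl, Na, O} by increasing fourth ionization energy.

Si < Cl < O < Na

The fourth ionization energy removes an electron from the +3 ion. For each element: Si³⁺ still has 1 valence electron; Cl³⁺ still has 4 valence electrons; Na³⁺ is already 2 electrons into the core; O³⁺ still has 3 valence electrons.
Core electrons are held far more tightly than valence electrons, so Na tops the IE_4 order.
Valence configurations: Si³⁺ [Ne]3s¹, Cl³⁺ [Ne]3s²3p², O³⁺ [He]2s²2p¹.
Approximate IE_4 values (kJ/mol): Si 4356, Cl 5159, Na 9543, O 7469.
Overall IE_4 order: Si < Cl < O < Na.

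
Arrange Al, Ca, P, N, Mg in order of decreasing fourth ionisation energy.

Al, Mg, N, Ca, P

The fourth ionization energy removes an electron from the +3 ion. For each element: Al³⁺ is the bare [Ne] core; Ca³⁺ is already 1 electron into the core; P³⁺ still has 2 valence electrons; N³⁺ still has 2 valence electrons; Mg³⁺ is already 1 electron into the core.
Usually core removal costs more than valence removal, but here the competition is close: a tightly held n=2 valence electron can cost more to remove than an n=3 core electron, so the actual values have to decide it.
Valence configurations: P³⁺ [Ne]3s², N³⁺ [He]2s².
Tabulated IE_4 (kJ/mol): Al 11577, Ca 6491, P 4964, N 7475, Mg 10543.
Hence IE_4: P < Ca < N < Mg < Al.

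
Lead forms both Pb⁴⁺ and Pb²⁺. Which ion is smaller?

Both ions have Z = 82 protons, but Pb⁴⁺ has lost more electrons, so its remaining electrons feel a larger effective nuclear charge per electron and are pulled in more tightly.
Higher positive charge → smaller ion, so Pb²⁺ > Pb⁴⁺.

Pb⁴⁺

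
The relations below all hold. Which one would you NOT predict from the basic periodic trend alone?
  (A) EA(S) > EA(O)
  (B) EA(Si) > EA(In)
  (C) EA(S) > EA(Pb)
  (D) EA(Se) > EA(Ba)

(A)

The general trend: electron affinity increases across a period and decreases down a group.
(A) S (period 3, group 16) vs O (period 2, group 16): the stated order contradicts the simple trend.
(B) Si (period 3, group 14) vs In (period 5, group 13): the stated order agrees with the simple trend.
(C) S (period 3, group 16) vs Pb (period 6, group 14): the stated order agrees with the simple trend.
(D) Se (period 4, group 16) vs Ba (period 6, group 2): the stated order agrees with the simple trend.
The exception is (A): the compact 2p subshell of O repels the added electron more than S's larger 3p does.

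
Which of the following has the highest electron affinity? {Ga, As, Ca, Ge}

Ge

Ca is in period 4, group 2; Ga is in period 4, group 13; Ge is in period 4, group 14; As is in period 4, group 15.
Adding an electron releases more energy for atoms nearer the top right (short of the noble gases).
All lie in period 4; the across-period trend (electron affinity increases left to right) applies, with the exception below.
Note the exception: Ge has a higher electron affinity than As, contrary to the simple trend — adding an electron to As's half-filled 4p³ is unfavourable, so Ge (4p²) has the more exothermic EA.
Tabulated electron affinity (kJ/mol): Ca 2, Ga 29, Ge 119, As 78.
The highest electron affinity among these belongs to Ge.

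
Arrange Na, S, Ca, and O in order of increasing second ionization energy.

IE_2 is the cost of taking one more electron from the +1 cation: Na⁺ is the bare [Ne] core; S⁺ still has 5 valence electrons; Ca⁺ still has 1 valence electron; O⁺ still has 5 valence electrons.
Breaking into a closed-shell core is much more expensive than removing a leftover valence electron — Na has the largest IE_2 here.
Valence configurations: S⁺ [Ne]3s²3p³, Ca⁺ [Ar]4s¹, O⁺ [He]2s²2p³.
The numbers (kJ/mol): Na 4562, S 2252, Ca 1145, O 3388.
Hence IE_2: Ca < S < O < Na.

Ca, S, O, Na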